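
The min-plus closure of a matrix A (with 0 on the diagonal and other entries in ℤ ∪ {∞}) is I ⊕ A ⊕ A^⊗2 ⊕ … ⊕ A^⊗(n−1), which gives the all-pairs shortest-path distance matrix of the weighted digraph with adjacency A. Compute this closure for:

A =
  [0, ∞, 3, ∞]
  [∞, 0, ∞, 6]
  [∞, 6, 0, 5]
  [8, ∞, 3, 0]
Closure =
  [0, 9, 3, 8]
  [14, 0, 9, 6]
  [13, 6, 0, 5]
  [8, 9, 3, 0]

This is the Floyd-Warshall all-pairs shortest-path computation. For each intermediate vertex k = 0, 1, …, 3, update dist[i][j] ← min(dist[i][j], dist[i][k] + dist[k][j]). The final matrix gives, for each (i, j), the minimum total weight of any directed path from i to j (possibly empty when i = j).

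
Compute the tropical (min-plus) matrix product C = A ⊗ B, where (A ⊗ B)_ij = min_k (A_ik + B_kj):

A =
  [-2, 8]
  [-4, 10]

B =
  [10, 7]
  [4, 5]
A ⊗ B =
  [8, 5]
  [6, 3]

Apply the min-plus product entry-by-entry:
  C[0][0] = min over k of (A[0][0] + B[0][0] = -2 + 10 = 8, A[0][1] + B[1][0] = 8 + 4 = 12) = 8 (attained at k = 0)
  C[0][1] = min over k of (A[0][0] + B[0][1] = -2 + 7 = 5, A[0][1] + B[1][1] = 8 + 5 = 13) = 5 (attained at k = 0)
  C[1][0] = min over k of (A[1][0] + B[0][0] = -4 + 10 = 6, A[1][1] + B[1][0] = 10 + 4 = 14) = 6 (attained at k = 0)
  C[1][1] = min over k of (A[1][0] + B[0][1] = -4 + 7 = 3, A[1][1] + B[1][1] = 10 + 5 = 15) = 3 (attained at k = 0)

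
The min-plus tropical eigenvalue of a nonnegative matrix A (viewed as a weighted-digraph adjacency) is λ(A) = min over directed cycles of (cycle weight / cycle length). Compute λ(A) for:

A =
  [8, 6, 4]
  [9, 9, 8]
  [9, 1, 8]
λ(A) = 9/2

Enumerate directed cycles and compute their means (weight / length). Sample:
  cycle 0 → 0: weight = 8, length = 1, mean = 8/1 ≈ 8.000
  cycle 1 → 1: weight = 9, length = 1, mean = 9/1 ≈ 9.000
  cycle 2 → 2: weight = 8, length = 1, mean = 8/1 ≈ 8.000
  cycle 0 → 1 → 0: weight = 15, length = 2, mean = 15/2 ≈ 7.500
  cycle 0 → 2 → 0: weight = 13, length = 2, mean = 13/2 ≈ 6.500
  cycle 1 → 0 → 1: weight = 15, length = 2, mean = 15/2 ≈ 7.500
Minimum mean = 4.500, attained e.g. along the cycle 1 → 2 → 1 with weight 9 and length 2. So λ(A) = 9/2 = 9/2.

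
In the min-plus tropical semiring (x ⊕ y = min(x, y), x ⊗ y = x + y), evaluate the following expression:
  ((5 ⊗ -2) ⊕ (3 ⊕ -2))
((5 ⊗ -2) ⊕ (3 ⊕ -2)) = -2

Expand innermost to outermost. Recall ⊕ takes the minimum of its arguments and ⊗ takes their sum. Working out the expression ((5 ⊗ -2) ⊕ (3 ⊕ -2)) gives -2.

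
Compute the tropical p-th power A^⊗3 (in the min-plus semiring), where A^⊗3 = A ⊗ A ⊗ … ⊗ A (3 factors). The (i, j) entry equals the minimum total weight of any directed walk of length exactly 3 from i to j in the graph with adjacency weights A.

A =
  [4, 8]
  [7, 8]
A^⊗3 =
  [12, 16]
  [15, 19]

Each entry (A^⊗3)_ij equals the minimum over all length-3 walks i = v_0 → v_1 → … → v_3 = j of Σ_t A[v_t][v_{t+1}]. For example, for (i, j) = (0, 1) we minimise over 4 possible intermediate vertex sequences; the minimum is 16, attained along the walk 0 → 0 → 0 → 1.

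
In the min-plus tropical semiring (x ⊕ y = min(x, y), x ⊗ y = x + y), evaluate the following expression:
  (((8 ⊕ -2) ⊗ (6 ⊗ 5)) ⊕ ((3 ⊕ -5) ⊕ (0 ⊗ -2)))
(((8 ⊕ -2) ⊗ (6 ⊗ 5)) ⊕ ((3 ⊕ -5) ⊕ (0 ⊗ -2))) = -5

Expand innermost to outermost. Recall ⊕ takes the minimum of its arguments and ⊗ takes their sum. Working out the expression (((8 ⊕ -2) ⊗ (6 ⊗ 5)) ⊕ ((3 ⊕ -5) ⊕ (0 ⊗ -2))) gives -5.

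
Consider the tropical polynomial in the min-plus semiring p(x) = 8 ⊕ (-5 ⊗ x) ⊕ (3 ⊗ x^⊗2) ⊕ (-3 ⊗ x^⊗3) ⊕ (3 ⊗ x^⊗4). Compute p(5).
p(5) = 0

A tropical monomial a ⊗ x^⊗i evaluates to a + i · x. Evaluating each term at x = 5:
  Term 0 contributes 8 + 0 · 5 = 8
  Term 1 contributes -5 + 1 · 5 = 0
  Term 2 contributes 3 + 2 · 5 = 13
  Term 3 contributes -3 + 3 · 5 = 12
  Term 4 contributes 3 + 4 · 5 = 23
p(5) = ⊕ of these = min[8, 0, 13, 12, 23] = 0.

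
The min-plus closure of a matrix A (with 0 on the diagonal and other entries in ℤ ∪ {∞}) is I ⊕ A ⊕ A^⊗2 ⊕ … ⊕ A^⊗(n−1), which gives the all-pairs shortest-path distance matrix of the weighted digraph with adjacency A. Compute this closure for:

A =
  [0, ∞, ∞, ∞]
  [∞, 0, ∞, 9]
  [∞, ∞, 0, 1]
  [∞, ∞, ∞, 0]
Closure =
  [0, ∞, ∞, ∞]
  [∞, 0, ∞, 9]
  [∞, ∞, 0, 1]
  [∞, ∞, ∞, 0]

This is the Floyd-Warshall all-pairs shortest-path computation. For each intermediate vertex k = 0, 1, …, 3, update dist[i][j] ← min(dist[i][j], dist[i][k] + dist[k][j]). The final matrix gives, for each (i, j), the minimum total weight of any directed path from i to j (possibly empty when i = j).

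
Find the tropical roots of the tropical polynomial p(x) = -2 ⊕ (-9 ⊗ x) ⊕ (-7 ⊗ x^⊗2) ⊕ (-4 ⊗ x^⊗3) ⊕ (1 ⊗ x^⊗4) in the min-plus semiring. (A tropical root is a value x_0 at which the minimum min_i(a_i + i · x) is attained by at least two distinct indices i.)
Roots: {-5, -3, -2, 7}

Each tropical root is a break point of the lower envelope of the lines y = a_i + i · x (there are 5 lines, with slopes 0, 1, ..., 4). Only the lines that attain the minimum somewhere contribute to roots; other lines are dominated. Here the surviving (envelope) indices are i = 4, i = 3, i = 2, i = 1, i = 0.
Intersections between consecutive envelope lines give the roots: for adjacent envelope indices i < j the intersection is x = (a_i − a_j) / (j − i). Reading off the sorted break points: {-5, -3, -2, 7}.
Verification: at each break x_0, at least two indices attain the minimum of min_i(a_i + i · x_0).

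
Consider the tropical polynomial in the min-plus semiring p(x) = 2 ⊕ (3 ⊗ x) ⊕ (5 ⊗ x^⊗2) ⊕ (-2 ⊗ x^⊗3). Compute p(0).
p(0) = -2

A tropical monomial a ⊗ x^⊗i evaluates to a + i · x. Evaluating each term at x = 0:
  Term 0 contributes 2 + 0 · 0 = 2
  Term 1 contributes 3 + 1 · 0 = 3
  Term 2 contributes 5 + 2 · 0 = 5
  Term 3 contributes -2 + 3 · 0 = -2
p(0) = ⊕ of these = min[2, 3, 5, -2] = -2.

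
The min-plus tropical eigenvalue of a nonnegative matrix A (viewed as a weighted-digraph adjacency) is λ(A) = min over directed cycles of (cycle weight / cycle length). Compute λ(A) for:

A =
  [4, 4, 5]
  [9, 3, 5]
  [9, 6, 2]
λ(A) = 2

Enumerate directed cycles and compute their means (weight / length). Sample:
  cycle 0 → 0: weight = 4, length = 1, mean = 4/1 ≈ 4.000
  cycle 1 → 1: weight = 3, length = 1, mean = 3/1 ≈ 3.000
  cycle 2 → 2: weight = 2, length = 1, mean = 2/1 ≈ 2.000
  cycle 0 → 1 → 0: weight = 13, length = 2, mean = 13/2 ≈ 6.500
  cycle 0 → 2 → 0: weight = 14, length = 2, mean = 14/2 ≈ 7.000
  cycle 1 → 0 → 1: weight = 13, length = 2, mean = 13/2 ≈ 6.500
Minimum mean = 2.000, attained e.g. along the cycle 2 → 2 with weight 2 and length 1. So λ(A) = 2/1 = 2.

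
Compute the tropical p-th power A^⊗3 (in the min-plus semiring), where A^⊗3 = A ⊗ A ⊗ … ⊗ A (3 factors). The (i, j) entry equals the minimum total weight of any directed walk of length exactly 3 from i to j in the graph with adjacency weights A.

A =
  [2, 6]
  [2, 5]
A^⊗3 =
  [6, 10]
  [6, 10]

Each entry (A^⊗3)_ij equals the minimum over all length-3 walks i = v_0 → v_1 → … → v_3 = j of Σ_t A[v_t][v_{t+1}]. For example, for (i, j) = (0, 1) we minimise over 4 possible intermediate vertex sequences; the minimum is 10, attained along the walk 0 → 0 → 0 → 1.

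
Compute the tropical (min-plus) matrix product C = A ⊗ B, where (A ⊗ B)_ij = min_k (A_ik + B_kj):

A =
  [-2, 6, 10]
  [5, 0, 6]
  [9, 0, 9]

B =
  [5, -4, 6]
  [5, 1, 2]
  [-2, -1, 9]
A ⊗ B =
  [3, -6, 4]
  [4, 1, 2]
  [5, 1, 2]

Apply the min-plus product entry-by-entry:
  C[0][0] = min over k of (A[0][0] + B[0][0] = -2 + 5 = 3, A[0][1] + B[1][0] = 6 + 5 = 11, A[0][2] + B[2][0] = 10 + -2 = 8) = 3 (attained at k = 0)
  C[0][1] = min over k of (A[0][0] + B[0][1] = -2 + -4 = -6, A[0][1] + B[1][1] = 6 + 1 = 7, A[0][2] + B[2][1] = 10 + -1 = 9) = -6 (attained at k = 0)
  C[0][2] = min over k of (A[0][0] + B[0][2] = -2 + 6 = 4, A[0][1] + B[1][2] = 6 + 2 = 8, A[0][2] + B[2][2] = 10 + 9 = 19) = 4 (attained at k = 0)
  C[1][0] = min over k of (A[1][0] + B[0][0] = 5 + 5 = 10, A[1][1] + B[1][0] = 0 + 5 = 5, A[1][2] + B[2][0] = 6 + -2 = 4) = 4 (attained at k = 2)
  C[1][1] = min over k of (A[1][0] + B[0][1] = 5 + -4 = 1, A[1][1] + B[1][1] = 0 + 1 = 1, A[1][2] + B[2][1] = 6 + -1 = 5) = 1 (attained at k = 0)
  C[1][2] = min over k of (A[1][0] + B[0][2] = 5 + 6 = 11, A[1][1] + B[1][2] = 0 + 2 = 2, A[1][2] + B[2][2] = 6 + 9 = 15) = 2 (attained at k = 1)
  C[2][0] = min over k of (A[2][0] + B[0][0] = 9 + 5 = 14, A[2][1] + B[1][0] = 0 + 5 = 5, A[2][2] + B[2][0] = 9 + -2 = 7) = 5 (attained at k = 1)
  C[2][1] = min over k of (A[2][0] + B[0][1] = 9 + -4 = 5, A[2][1] + B[1][1] = 0 + 1 = 1, A[2][2] + B[2][1] = 9 + -1 = 8) = 1 (attained at k = 1)
  C[2][2] = min over k of (A[2][0] + B[0][2] = 9 + 6 = 15, A[2][1] + B[1][2] = 0 + 2 = 2, A[2][2] + B[2][2] = 9 + 9 = 18) = 2 (attained at k = 1)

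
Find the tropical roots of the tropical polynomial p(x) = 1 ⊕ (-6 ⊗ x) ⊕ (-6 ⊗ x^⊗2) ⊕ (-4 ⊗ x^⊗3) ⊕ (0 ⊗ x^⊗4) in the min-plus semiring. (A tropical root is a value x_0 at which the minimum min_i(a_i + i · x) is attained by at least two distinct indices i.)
Roots: {-4, -2, 0, 7}

Each tropical root is a break point of the lower envelope of the lines y = a_i + i · x (there are 5 lines, with slopes 0, 1, ..., 4). Only the lines that attain the minimum somewhere contribute to roots; other lines are dominated. Here the surviving (envelope) indices are i = 4, i = 3, i = 2, i = 1, i = 0.
Intersections between consecutive envelope lines give the roots: for adjacent envelope indices i < j the intersection is x = (a_i − a_j) / (j − i). Reading off the sorted break points: {-4, -2, 0, 7}.
Verification: at each break x_0, at least two indices attain the minimum of min_i(a_i + i · x_0).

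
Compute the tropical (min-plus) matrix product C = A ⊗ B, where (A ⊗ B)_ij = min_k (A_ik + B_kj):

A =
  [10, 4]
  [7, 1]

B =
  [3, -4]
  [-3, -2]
A ⊗ B =
  [1, 2]
  [-2, -1]

Apply the min-plus product entry-by-entry:
  C[0][0] = min over k of (A[0][0] + B[0][0] = 10 + 3 = 13, A[0][1] + B[1][0] = 4 + -3 = 1) = 1 (attained at k = 1)
  C[0][1] = min over k of (A[0][0] + B[0][1] = 10 + -4 = 6, A[0][1] + B[1][1] = 4 + -2 = 2) = 2 (attained at k = 1)
  C[1][0] = min over k of (A[1][0] + B[0][0] = 7 + 3 = 10, A[1][1] + B[1][0] = 1 + -3 = -2) = -2 (attained at k = 1)
  C[1][1] = min over k of (A[1][0] + B[0][1] = 7 + -4 = 3, A[1][1] + B[1][1] = 1 + -2 = -1) = -1 (attained at k = 1)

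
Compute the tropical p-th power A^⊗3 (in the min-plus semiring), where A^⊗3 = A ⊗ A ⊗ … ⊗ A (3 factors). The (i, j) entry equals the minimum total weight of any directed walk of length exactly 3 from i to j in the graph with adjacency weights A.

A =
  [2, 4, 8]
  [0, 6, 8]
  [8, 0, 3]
A^⊗3 =
  [6, 8, 12]
  [4, 6, 10]
  [2, 4, 8]

Each entry (A^⊗3)_ij equals the minimum over all length-3 walks i = v_0 → v_1 → … → v_3 = j of Σ_t A[v_t][v_{t+1}]. For example, for (i, j) = (0, 2) we minimise over 9 possible intermediate vertex sequences; the minimum is 12, attained along the walk 0 → 0 → 0 → 2.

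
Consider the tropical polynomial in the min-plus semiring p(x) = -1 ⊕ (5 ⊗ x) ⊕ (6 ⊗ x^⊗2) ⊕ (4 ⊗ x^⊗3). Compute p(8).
p(8) = -1

A tropical monomial a ⊗ x^⊗i evaluates to a + i · x. Evaluating each term at x = 8:
  Term 0 contributes -1 + 0 · 8 = -1
  Term 1 contributes 5 + 1 · 8 = 13
  Term 2 contributes 6 + 2 · 8 = 22
  Term 3 contributes 4 + 3 · 8 = 28
p(8) = ⊕ of these = min[-1, 13, 22, 28] = -1.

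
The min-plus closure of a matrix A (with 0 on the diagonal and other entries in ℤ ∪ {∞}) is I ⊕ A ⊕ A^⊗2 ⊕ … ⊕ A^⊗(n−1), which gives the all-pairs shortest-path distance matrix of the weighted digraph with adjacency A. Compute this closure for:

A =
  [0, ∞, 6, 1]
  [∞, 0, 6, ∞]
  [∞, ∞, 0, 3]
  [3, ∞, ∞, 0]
Closure =
  [0, ∞, 6, 1]
  [12, 0, 6, 9]
  [6, ∞, 0, 3]
  [3, ∞, 9, 0]

This is the Floyd-Warshall all-pairs shortest-path computation. For each intermediate vertex k = 0, 1, …, 3, update dist[i][j] ← min(dist[i][j], dist[i][k] + dist[k][j]). The final matrix gives, for each (i, j), the minimum total weight of any directed path from i to j (possibly empty when i = j).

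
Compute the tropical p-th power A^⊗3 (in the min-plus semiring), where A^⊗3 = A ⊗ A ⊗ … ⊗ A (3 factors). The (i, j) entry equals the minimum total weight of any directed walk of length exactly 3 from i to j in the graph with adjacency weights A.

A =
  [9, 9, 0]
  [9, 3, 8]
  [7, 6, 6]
A^⊗3 =
  [13, 9, 7]
  [15, 9, 12]
  [14, 12, 13]

Each entry (A^⊗3)_ij equals the minimum over all length-3 walks i = v_0 → v_1 → … → v_3 = j of Σ_t A[v_t][v_{t+1}]. For example, for (i, j) = (0, 2) we minimise over 9 possible intermediate vertex sequences; the minimum is 7, attained along the walk 0 → 2 → 0 → 2.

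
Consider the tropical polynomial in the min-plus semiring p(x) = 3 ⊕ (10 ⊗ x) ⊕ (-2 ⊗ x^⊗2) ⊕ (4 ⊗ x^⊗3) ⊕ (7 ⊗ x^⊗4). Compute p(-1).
p(-1) = -4

A tropical monomial a ⊗ x^⊗i evaluates to a + i · x. Evaluating each term at x = -1:
  Term 0 contributes 3 + 0 · -1 = 3
  Term 1 contributes 10 + 1 · -1 = 9
  Term 2 contributes -2 + 2 · -1 = -4
  Term 3 contributes 4 + 3 · -1 = 1
  Term 4 contributes 7 + 4 · -1 = 3
p(-1) = ⊕ of these = min[3, 9, -4, 1, 3] = -4.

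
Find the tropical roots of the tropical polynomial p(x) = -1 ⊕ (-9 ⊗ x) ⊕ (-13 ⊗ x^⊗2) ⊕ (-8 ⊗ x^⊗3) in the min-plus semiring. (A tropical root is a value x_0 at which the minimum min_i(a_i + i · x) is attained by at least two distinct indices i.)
Roots: {-5, 4, 8}

Each tropical root is a break point of the lower envelope of the lines y = a_i + i · x (there are 4 lines, with slopes 0, 1, ..., 3). Only the lines that attain the minimum somewhere contribute to roots; other lines are dominated. Here the surviving (envelope) indices are i = 3, i = 2, i = 1, i = 0.
Intersections between consecutive envelope lines give the roots: for adjacent envelope indices i < j the intersection is x = (a_i − a_j) / (j − i). Reading off the sorted break points: {-5, 4, 8}.
Verification: at each break x_0, at least two indices attain the minimum of min_i(a_i + i · x_0).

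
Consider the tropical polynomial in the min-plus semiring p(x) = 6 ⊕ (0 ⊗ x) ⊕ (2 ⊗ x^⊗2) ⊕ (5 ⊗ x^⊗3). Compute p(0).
p(0) = 0

A tropical monomial a ⊗ x^⊗i evaluates to a + i · x. Evaluating each term at x = 0:
  Term 0 contributes 6 + 0 · 0 = 6
  Term 1 contributes 0 + 1 · 0 = 0
  Term 2 contributes 2 + 2 · 0 = 2
  Term 3 contributes 5 + 3 · 0 = 5
p(0) = ⊕ of these = min[6, 0, 2, 5] = 0.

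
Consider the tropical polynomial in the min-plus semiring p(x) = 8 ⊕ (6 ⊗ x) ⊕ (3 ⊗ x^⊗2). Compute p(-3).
p(-3) = -3

A tropical monomial a ⊗ x^⊗i evaluates to a + i · x. Evaluating each term at x = -3:
  Term 0 contributes 8 + 0 · -3 = 8
  Term 1 contributes 6 + 1 · -3 = 3
  Term 2 contributes 3 + 2 · -3 = -3
p(-3) = ⊕ of these = min[8, 3, -3] = -3.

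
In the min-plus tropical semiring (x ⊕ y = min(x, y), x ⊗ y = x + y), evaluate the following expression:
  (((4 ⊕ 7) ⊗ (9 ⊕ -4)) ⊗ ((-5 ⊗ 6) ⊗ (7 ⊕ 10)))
(((4 ⊕ 7) ⊗ (9 ⊕ -4)) ⊗ ((-5 ⊗ 6) ⊗ (7 ⊕ 10))) = 8

Expand innermost to outermost. Recall ⊕ takes the minimum of its arguments and ⊗ takes their sum. Working out the expression (((4 ⊕ 7) ⊗ (9 ⊕ -4)) ⊗ ((-5 ⊗ 6) ⊗ (7 ⊕ 10))) gives 8.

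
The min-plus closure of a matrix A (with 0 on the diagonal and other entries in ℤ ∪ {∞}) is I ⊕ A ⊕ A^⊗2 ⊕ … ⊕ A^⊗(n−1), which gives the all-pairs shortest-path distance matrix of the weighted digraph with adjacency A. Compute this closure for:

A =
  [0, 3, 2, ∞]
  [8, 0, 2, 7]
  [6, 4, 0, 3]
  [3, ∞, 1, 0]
Closure =
  [0, 3, 2, 5]
  [8, 0, 2, 5]
  [6, 4, 0, 3]
  [3, 5, 1, 0]

This is the Floyd-Warshall all-pairs shortest-path computation. For each intermediate vertex k = 0, 1, …, 3, update dist[i][j] ← min(dist[i][j], dist[i][k] + dist[k][j]). The final matrix gives, for each (i, j), the minimum total weight of any directed path from i to j (possibly empty when i = j).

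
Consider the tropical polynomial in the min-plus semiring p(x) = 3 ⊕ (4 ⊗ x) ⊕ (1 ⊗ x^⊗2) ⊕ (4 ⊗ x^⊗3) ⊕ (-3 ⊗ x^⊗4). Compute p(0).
p(0) = -3

A tropical monomial a ⊗ x^⊗i evaluates to a + i · x. Evaluating each term at x = 0:
  Term 0 contributes 3 + 0 · 0 = 3
  Term 1 contributes 4 + 1 · 0 = 4
  Term 2 contributes 1 + 2 · 0 = 1
  Term 3 contributes 4 + 3 · 0 = 4
  Term 4 contributes -3 + 4 · 0 = -3
p(0) = ⊕ of these = min[3, 4, 1, 4, -3] = -3.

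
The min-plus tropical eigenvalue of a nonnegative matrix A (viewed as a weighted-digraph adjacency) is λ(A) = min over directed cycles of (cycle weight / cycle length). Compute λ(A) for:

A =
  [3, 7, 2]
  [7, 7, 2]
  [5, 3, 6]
λ(A) = 5/2

Enumerate directed cycles and compute their means (weight / length). Sample:
  cycle 0 → 0: weight = 3, length = 1, mean = 3/1 ≈ 3.000
  cycle 1 → 1: weight = 7, length = 1, mean = 7/1 ≈ 7.000
  cycle 2 → 2: weight = 6, length = 1, mean = 6/1 ≈ 6.000
  cycle 0 → 1 → 0: weight = 14, length = 2, mean = 14/2 ≈ 7.000
  cycle 0 → 2 → 0: weight = 7, length = 2, mean = 7/2 ≈ 3.500
  cycle 1 → 0 → 1: weight = 14, length = 2, mean = 14/2 ≈ 7.000
Minimum mean = 2.500, attained e.g. along the cycle 1 → 2 → 1 with weight 5 and length 2. So λ(A) = 5/2 = 5/2.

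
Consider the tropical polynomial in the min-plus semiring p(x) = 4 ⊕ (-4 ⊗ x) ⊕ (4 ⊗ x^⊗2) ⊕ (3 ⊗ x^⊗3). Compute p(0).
p(0) = -4

A tropical monomial a ⊗ x^⊗i evaluates to a + i · x. Evaluating each term at x = 0:
  Term 0 contributes 4 + 0 · 0 = 4
  Term 1 contributes -4 + 1 · 0 = -4
  Term 2 contributes 4 + 2 · 0 = 4
  Term 3 contributes 3 + 3 · 0 = 3
p(0) = ⊕ of these = min[4, -4, 4, 3] = -4.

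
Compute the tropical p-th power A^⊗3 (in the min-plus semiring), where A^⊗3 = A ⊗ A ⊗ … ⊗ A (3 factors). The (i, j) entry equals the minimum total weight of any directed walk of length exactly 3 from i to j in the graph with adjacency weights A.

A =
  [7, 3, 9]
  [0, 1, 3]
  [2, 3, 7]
A^⊗3 =
  [4, 5, 7]
  [2, 3, 5]
  [4, 5, 7]

Each entry (A^⊗3)_ij equals the minimum over all length-3 walks i = v_0 → v_1 → … → v_3 = j of Σ_t A[v_t][v_{t+1}]. For example, for (i, j) = (0, 2) we minimise over 9 possible intermediate vertex sequences; the minimum is 7, attained along the walk 0 → 1 → 1 → 2.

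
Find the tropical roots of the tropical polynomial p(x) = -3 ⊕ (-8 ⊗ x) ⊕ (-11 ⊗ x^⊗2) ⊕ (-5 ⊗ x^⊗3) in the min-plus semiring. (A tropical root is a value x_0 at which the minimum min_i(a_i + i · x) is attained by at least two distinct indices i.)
Roots: {-6, 3, 5}

Each tropical root is a break point of the lower envelope of the lines y = a_i + i · x (there are 4 lines, with slopes 0, 1, ..., 3). Only the lines that attain the minimum somewhere contribute to roots; other lines are dominated. Here the surviving (envelope) indices are i = 3, i = 2, i = 1, i = 0.
Intersections between consecutive envelope lines give the roots: for adjacent envelope indices i < j the intersection is x = (a_i − a_j) / (j − i). Reading off the sorted break points: {-6, 3, 5}.
Verification: at each break x_0, at least two indices attain the minimum of min_i(a_i + i · x_0).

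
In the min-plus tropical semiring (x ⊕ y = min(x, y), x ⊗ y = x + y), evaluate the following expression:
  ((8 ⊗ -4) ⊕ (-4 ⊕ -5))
((8 ⊗ -4) ⊕ (-4 ⊕ -5)) = -5

Expand innermost to outermost. Recall ⊕ takes the minimum of its arguments and ⊗ takes their sum. Working out the expression ((8 ⊗ -4) ⊕ (-4 ⊕ -5)) gives -5.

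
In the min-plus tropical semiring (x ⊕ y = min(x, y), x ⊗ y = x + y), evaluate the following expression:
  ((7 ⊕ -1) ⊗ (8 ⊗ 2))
((7 ⊕ -1) ⊗ (8 ⊗ 2)) = 9

Expand innermost to outermost. Recall ⊕ takes the minimum of its arguments and ⊗ takes their sum. Working out the expression ((7 ⊕ -1) ⊗ (8 ⊗ 2)) gives 9.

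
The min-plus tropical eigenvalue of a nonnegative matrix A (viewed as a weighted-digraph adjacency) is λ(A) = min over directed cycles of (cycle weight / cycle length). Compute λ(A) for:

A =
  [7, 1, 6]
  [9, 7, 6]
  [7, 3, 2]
λ(A) = 2

Enumerate directed cycles and compute their means (weight / length). Sample:
  cycle 0 → 0: weight = 7, length = 1, mean = 7/1 ≈ 7.000
  cycle 1 → 1: weight = 7, length = 1, mean = 7/1 ≈ 7.000
  cycle 2 → 2: weight = 2, length = 1, mean = 2/1 ≈ 2.000
  cycle 0 → 1 → 0: weight = 10, length = 2, mean = 10/2 ≈ 5.000
  cycle 0 → 2 → 0: weight = 13, length = 2, mean = 13/2 ≈ 6.500
  cycle 1 → 0 → 1: weight = 10, length = 2, mean = 10/2 ≈ 5.000
Minimum mean = 2.000, attained e.g. along the cycle 2 → 2 with weight 2 and length 1. So λ(A) = 2/1 = 2.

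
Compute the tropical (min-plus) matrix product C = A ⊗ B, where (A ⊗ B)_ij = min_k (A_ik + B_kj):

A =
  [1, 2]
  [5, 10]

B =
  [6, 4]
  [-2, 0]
A ⊗ B =
  [0, 2]
  [8, 9]

Apply the min-plus product entry-by-entry:
  C[0][0] = min over k of (A[0][0] + B[0][0] = 1 + 6 = 7, A[0][1] + B[1][0] = 2 + -2 = 0) = 0 (attained at k = 1)
  C[0][1] = min over k of (A[0][0] + B[0][1] = 1 + 4 = 5, A[0][1] + B[1][1] = 2 + 0 = 2) = 2 (attained at k = 1)
  C[1][0] = min over k of (A[1][0] + B[0][0] = 5 + 6 = 11, A[1][1] + B[1][0] = 10 + -2 = 8) = 8 (attained at k = 1)
  C[1][1] = min over k of (A[1][0] + B[0][1] = 5 + 4 = 9, A[1][1] + B[1][1] = 10 + 0 = 10) = 9 (attained at k = 0)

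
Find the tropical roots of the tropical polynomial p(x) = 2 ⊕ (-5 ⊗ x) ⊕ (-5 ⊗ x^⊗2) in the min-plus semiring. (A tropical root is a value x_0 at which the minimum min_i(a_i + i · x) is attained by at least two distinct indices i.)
Roots: {0, 7}

Each tropical root is a break point of the lower envelope of the lines y = a_i + i · x (there are 3 lines, with slopes 0, 1, ..., 2). Only the lines that attain the minimum somewhere contribute to roots; other lines are dominated. Here the surviving (envelope) indices are i = 2, i = 1, i = 0.
Intersections between consecutive envelope lines give the roots: for adjacent envelope indices i < j the intersection is x = (a_i − a_j) / (j − i). Reading off the sorted break points: {0, 7}.
Verification: at each break x_0, at least two indices attain the minimum of min_i(a_i + i · x_0).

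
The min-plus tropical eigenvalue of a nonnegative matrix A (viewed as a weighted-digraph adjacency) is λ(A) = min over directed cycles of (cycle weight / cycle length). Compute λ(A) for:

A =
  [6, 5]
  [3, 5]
λ(A) = 4

Enumerate directed cycles and compute their means (weight / length). Sample:
  cycle 0 → 0: weight = 6, length = 1, mean = 6/1 ≈ 6.000
  cycle 1 → 1: weight = 5, length = 1, mean = 5/1 ≈ 5.000
  cycle 0 → 1 → 0: weight = 8, length = 2, mean = 8/2 ≈ 4.000
  cycle 1 → 0 → 1: weight = 8, length = 2, mean = 8/2 ≈ 4.000
Minimum mean = 4.000, attained e.g. along the cycle 0 → 1 → 0 with weight 8 and length 2. So λ(A) = 8/2 = 4.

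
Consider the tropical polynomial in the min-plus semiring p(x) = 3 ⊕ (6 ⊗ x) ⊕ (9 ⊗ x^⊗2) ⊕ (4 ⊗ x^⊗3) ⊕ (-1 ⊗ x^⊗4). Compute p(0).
p(0) = -1

A tropical monomial a ⊗ x^⊗i evaluates to a + i · x. Evaluating each term at x = 0:
  Term 0 contributes 3 + 0 · 0 = 3
  Term 1 contributes 6 + 1 · 0 = 6
  Term 2 contributes 9 + 2 · 0 = 9
  Term 3 contributes 4 + 3 · 0 = 4
  Term 4 contributes -1 + 4 · 0 = -1
p(0) = ⊕ of these = min[3, 6, 9, 4, -1] = -1.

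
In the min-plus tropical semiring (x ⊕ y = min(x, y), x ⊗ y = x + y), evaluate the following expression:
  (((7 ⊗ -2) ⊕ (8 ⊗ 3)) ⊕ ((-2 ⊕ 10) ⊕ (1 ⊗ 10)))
(((7 ⊗ -2) ⊕ (8 ⊗ 3)) ⊕ ((-2 ⊕ 10) ⊕ (1 ⊗ 10))) = -2

Expand innermost to outermost. Recall ⊕ takes the minimum of its arguments and ⊗ takes their sum. Working out the expression (((7 ⊗ -2) ⊕ (8 ⊗ 3)) ⊕ ((-2 ⊕ 10) ⊕ (1 ⊗ 10))) gives -2.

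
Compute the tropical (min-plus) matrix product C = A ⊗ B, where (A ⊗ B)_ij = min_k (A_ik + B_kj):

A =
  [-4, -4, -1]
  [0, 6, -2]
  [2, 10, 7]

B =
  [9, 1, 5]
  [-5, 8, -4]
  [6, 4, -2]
A ⊗ B =
  [-9, -3, -8]
  [1, 1, -4]
  [5, 3, 5]

Apply the min-plus product entry-by-entry:
  C[0][0] = min over k of (A[0][0] + B[0][0] = -4 + 9 = 5, A[0][1] + B[1][0] = -4 + -5 = -9, A[0][2] + B[2][0] = -1 + 6 = 5) = -9 (attained at k = 1)
  C[0][1] = min over k of (A[0][0] + B[0][1] = -4 + 1 = -3, A[0][1] + B[1][1] = -4 + 8 = 4, A[0][2] + B[2][1] = -1 + 4 = 3) = -3 (attained at k = 0)
  C[0][2] = min over k of (A[0][0] + B[0][2] = -4 + 5 = 1, A[0][1] + B[1][2] = -4 + -4 = -8, A[0][2] + B[2][2] = -1 + -2 = -3) = -8 (attained at k = 1)
  C[1][0] = min over k of (A[1][0] + B[0][0] = 0 + 9 = 9, A[1][1] + B[1][0] = 6 + -5 = 1, A[1][2] + B[2][0] = -2 + 6 = 4) = 1 (attained at k = 1)
  C[1][1] = min over k of (A[1][0] + B[0][1] = 0 + 1 = 1, A[1][1] + B[1][1] = 6 + 8 = 14, A[1][2] + B[2][1] = -2 + 4 = 2) = 1 (attained at k = 0)
  C[1][2] = min over k of (A[1][0] + B[0][2] = 0 + 5 = 5, A[1][1] + B[1][2] = 6 + -4 = 2, A[1][2] + B[2][2] = -2 + -2 = -4) = -4 (attained at k = 2)
  C[2][0] = min over k of (A[2][0] + B[0][0] = 2 + 9 = 11, A[2][1] + B[1][0] = 10 + -5 = 5, A[2][2] + B[2][0] = 7 + 6 = 13) = 5 (attained at k = 1)
  C[2][1] = min over k of (A[2][0] + B[0][1] = 2 + 1 = 3, A[2][1] + B[1][1] = 10 + 8 = 18, A[2][2] + B[2][1] = 7 + 4 = 11) = 3 (attained at k = 0)
  C[2][2] = min over k of (A[2][0] + B[0][2] = 2 + 5 = 7, A[2][1] + B[1][2] = 10 + -4 = 6, A[2][2] + B[2][2] = 7 + -2 = 5) = 5 (attained at k = 2)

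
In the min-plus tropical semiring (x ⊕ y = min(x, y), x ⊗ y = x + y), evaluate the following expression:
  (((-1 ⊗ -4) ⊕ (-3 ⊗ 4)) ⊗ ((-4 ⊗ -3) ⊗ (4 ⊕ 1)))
(((-1 ⊗ -4) ⊕ (-3 ⊗ 4)) ⊗ ((-4 ⊗ -3) ⊗ (4 ⊕ 1))) = -11

Expand innermost to outermost. Recall ⊕ takes the minimum of its arguments and ⊗ takes their sum. Working out the expression (((-1 ⊗ -4) ⊕ (-3 ⊗ 4)) ⊗ ((-4 ⊗ -3) ⊗ (4 ⊕ 1))) gives -11.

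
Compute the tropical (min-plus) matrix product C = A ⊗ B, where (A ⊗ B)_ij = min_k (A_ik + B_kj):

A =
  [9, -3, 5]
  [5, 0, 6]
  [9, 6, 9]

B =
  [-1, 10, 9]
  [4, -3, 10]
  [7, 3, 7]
A ⊗ B =
  [1, -6, 7]
  [4, -3, 10]
  [8, 3, 16]

Apply the min-plus product entry-by-entry:
  C[0][0] = min over k of (A[0][0] + B[0][0] = 9 + -1 = 8, A[0][1] + B[1][0] = -3 + 4 = 1, A[0][2] + B[2][0] = 5 + 7 = 12) = 1 (attained at k = 1)
  C[0][1] = min over k of (A[0][0] + B[0][1] = 9 + 10 = 19, A[0][1] + B[1][1] = -3 + -3 = -6, A[0][2] + B[2][1] = 5 + 3 = 8) = -6 (attained at k = 1)
  C[0][2] = min over k of (A[0][0] + B[0][2] = 9 + 9 = 18, A[0][1] + B[1][2] = -3 + 10 = 7, A[0][2] + B[2][2] = 5 + 7 = 12) = 7 (attained at k = 1)
  C[1][0] = min over k of (A[1][0] + B[0][0] = 5 + -1 = 4, A[1][1] + B[1][0] = 0 + 4 = 4, A[1][2] + B[2][0] = 6 + 7 = 13) = 4 (attained at k = 0)
  C[1][1] = min over k of (A[1][0] + B[0][1] = 5 + 10 = 15, A[1][1] + B[1][1] = 0 + -3 = -3, A[1][2] + B[2][1] = 6 + 3 = 9) = -3 (attained at k = 1)
  C[1][2] = min over k of (A[1][0] + B[0][2] = 5 + 9 = 14, A[1][1] + B[1][2] = 0 + 10 = 10, A[1][2] + B[2][2] = 6 + 7 = 13) = 10 (attained at k = 1)
  C[2][0] = min over k of (A[2][0] + B[0][0] = 9 + -1 = 8, A[2][1] + B[1][0] = 6 + 4 = 10, A[2][2] + B[2][0] = 9 + 7 = 16) = 8 (attained at k = 0)
  C[2][1] = min over k of (A[2][0] + B[0][1] = 9 + 10 = 19, A[2][1] + B[1][1] = 6 + -3 = 3, A[2][2] + B[2][1] = 9 + 3 = 12) = 3 (attained at k = 1)
  C[2][2] = min over k of (A[2][0] + B[0][2] = 9 + 9 = 18, A[2][1] + B[1][2] = 6 + 10 = 16, A[2][2] + B[2][2] = 9 + 7 = 16) = 16 (attained at k = 1)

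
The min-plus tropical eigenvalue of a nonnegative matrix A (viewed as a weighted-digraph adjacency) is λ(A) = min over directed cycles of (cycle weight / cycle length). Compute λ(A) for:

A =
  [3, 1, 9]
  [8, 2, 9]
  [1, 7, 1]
λ(A) = 1

Enumerate directed cycles and compute their means (weight / length). Sample:
  cycle 0 → 0: weight = 3, length = 1, mean = 3/1 ≈ 3.000
  cycle 1 → 1: weight = 2, length = 1, mean = 2/1 ≈ 2.000
  cycle 2 → 2: weight = 1, length = 1, mean = 1/1 ≈ 1.000
  cycle 0 → 1 → 0: weight = 9, length = 2, mean = 9/2 ≈ 4.500
  cycle 0 → 2 → 0: weight = 10, length = 2, mean = 10/2 ≈ 5.000
  cycle 1 → 0 → 1: weight = 9, length = 2, mean = 9/2 ≈ 4.500
Minimum mean = 1.000, attained e.g. along the cycle 2 → 2 with weight 1 and length 1. So λ(A) = 1/1 = 1.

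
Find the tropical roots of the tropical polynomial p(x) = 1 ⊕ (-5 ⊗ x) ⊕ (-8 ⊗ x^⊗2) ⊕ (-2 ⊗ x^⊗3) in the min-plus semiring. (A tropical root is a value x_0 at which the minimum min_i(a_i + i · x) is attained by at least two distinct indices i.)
Roots: {-6, 3, 6}

Each tropical root is a break point of the lower envelope of the lines y = a_i + i · x (there are 4 lines, with slopes 0, 1, ..., 3). Only the lines that attain the minimum somewhere contribute to roots; other lines are dominated. Here the surviving (envelope) indices are i = 3, i = 2, i = 1, i = 0.
Intersections between consecutive envelope lines give the roots: for adjacent envelope indices i < j the intersection is x = (a_i − a_j) / (j − i). Reading off the sorted break points: {-6, 3, 6}.
Verification: at each break x_0, at least two indices attain the minimum of min_i(a_i + i · x_0).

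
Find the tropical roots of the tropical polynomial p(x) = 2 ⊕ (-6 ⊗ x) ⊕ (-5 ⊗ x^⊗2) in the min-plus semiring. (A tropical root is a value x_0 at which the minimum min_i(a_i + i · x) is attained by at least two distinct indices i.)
Roots: {-1, 8}

Each tropical root is a break point of the lower envelope of the lines y = a_i + i · x (there are 3 lines, with slopes 0, 1, ..., 2). Only the lines that attain the minimum somewhere contribute to roots; other lines are dominated. Here the surviving (envelope) indices are i = 2, i = 1, i = 0.
Intersections between consecutive envelope lines give the roots: for adjacent envelope indices i < j the intersection is x = (a_i − a_j) / (j − i). Reading off the sorted break points: {-1, 8}.
Verification: at each break x_0, at least two indices attain the minimum of min_i(a_i + i · x_0).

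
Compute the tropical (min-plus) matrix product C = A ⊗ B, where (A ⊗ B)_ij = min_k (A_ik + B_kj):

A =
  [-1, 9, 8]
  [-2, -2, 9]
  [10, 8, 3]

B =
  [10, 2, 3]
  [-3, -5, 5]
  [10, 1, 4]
A ⊗ B =
  [6, 1, 2]
  [-5, -7, 1]
  [5, 3, 7]

Apply the min-plus product entry-by-entry:
  C[0][0] = min over k of (A[0][0] + B[0][0] = -1 + 10 = 9, A[0][1] + B[1][0] = 9 + -3 = 6, A[0][2] + B[2][0] = 8 + 10 = 18) = 6 (attained at k = 1)
  C[0][1] = min over k of (A[0][0] + B[0][1] = -1 + 2 = 1, A[0][1] + B[1][1] = 9 + -5 = 4, A[0][2] + B[2][1] = 8 + 1 = 9) = 1 (attained at k = 0)
  C[0][2] = min over k of (A[0][0] + B[0][2] = -1 + 3 = 2, A[0][1] + B[1][2] = 9 + 5 = 14, A[0][2] + B[2][2] = 8 + 4 = 12) = 2 (attained at k = 0)
  C[1][0] = min over k of (A[1][0] + B[0][0] = -2 + 10 = 8, A[1][1] + B[1][0] = -2 + -3 = -5, A[1][2] + B[2][0] = 9 + 10 = 19) = -5 (attained at k = 1)
  C[1][1] = min over k of (A[1][0] + B[0][1] = -2 + 2 = 0, A[1][1] + B[1][1] = -2 + -5 = -7, A[1][2] + B[2][1] = 9 + 1 = 10) = -7 (attained at k = 1)
  C[1][2] = min over k of (A[1][0] + B[0][2] = -2 + 3 = 1, A[1][1] + B[1][2] = -2 + 5 = 3, A[1][2] + B[2][2] = 9 + 4 = 13) = 1 (attained at k = 0)
  C[2][0] = min over k of (A[2][0] + B[0][0] = 10 + 10 = 20, A[2][1] + B[1][0] = 8 + -3 = 5, A[2][2] + B[2][0] = 3 + 10 = 13) = 5 (attained at k = 1)
  C[2][1] = min over k of (A[2][0] + B[0][1] = 10 + 2 = 12, A[2][1] + B[1][1] = 8 + -5 = 3, A[2][2] + B[2][1] = 3 + 1 = 4) = 3 (attained at k = 1)
  C[2][2] = min over k of (A[2][0] + B[0][2] = 10 + 3 = 13, A[2][1] + B[1][2] = 8 + 5 = 13, A[2][2] + B[2][2] = 3 + 4 = 7) = 7 (attained at k = 2)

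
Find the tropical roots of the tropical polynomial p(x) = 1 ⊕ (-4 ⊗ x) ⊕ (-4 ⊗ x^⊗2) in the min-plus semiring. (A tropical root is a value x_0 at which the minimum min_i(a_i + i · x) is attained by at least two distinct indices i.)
Roots: {0, 5}

Each tropical root is a break point of the lower envelope of the lines y = a_i + i · x (there are 3 lines, with slopes 0, 1, ..., 2). Only the lines that attain the minimum somewhere contribute to roots; other lines are dominated. Here the surviving (envelope) indices are i = 2, i = 1, i = 0.
Intersections between consecutive envelope lines give the roots: for adjacent envelope indices i < j the intersection is x = (a_i − a_j) / (j − i). Reading off the sorted break points: {0, 5}.
Verification: at each break x_0, at least two indices attain the minimum of min_i(a_i + i · x_0).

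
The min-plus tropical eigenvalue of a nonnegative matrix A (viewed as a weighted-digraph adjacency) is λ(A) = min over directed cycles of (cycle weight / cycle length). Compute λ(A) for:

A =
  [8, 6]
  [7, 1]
λ(A) = 1

Enumerate directed cycles and compute their means (weight / length). Sample:
  cycle 0 → 0: weight = 8, length = 1, mean = 8/1 ≈ 8.000
  cycle 1 → 1: weight = 1, length = 1, mean = 1/1 ≈ 1.000
  cycle 0 → 1 → 0: weight = 13, length = 2, mean = 13/2 ≈ 6.500
  cycle 1 → 0 → 1: weight = 13, length = 2, mean = 13/2 ≈ 6.500
Minimum mean = 1.000, attained e.g. along the cycle 1 → 1 with weight 1 and length 1. So λ(A) = 1/1 = 1.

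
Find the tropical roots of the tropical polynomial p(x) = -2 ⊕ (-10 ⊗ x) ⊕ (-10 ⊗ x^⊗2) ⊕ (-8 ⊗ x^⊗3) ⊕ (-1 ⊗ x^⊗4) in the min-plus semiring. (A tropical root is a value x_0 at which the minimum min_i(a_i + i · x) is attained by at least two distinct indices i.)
Roots: {-7, -2, 0, 8}

Each tropical root is a break point of the lower envelope of the lines y = a_i + i · x (there are 5 lines, with slopes 0, 1, ..., 4). Only the lines that attain the minimum somewhere contribute to roots; other lines are dominated. Here the surviving (envelope) indices are i = 4, i = 3, i = 2, i = 1, i = 0.
Intersections between consecutive envelope lines give the roots: for adjacent envelope indices i < j the intersection is x = (a_i − a_j) / (j − i). Reading off the sorted break points: {-7, -2, 0, 8}.
Verification: at each break x_0, at least two indices attain the minimum of min_i(a_i + i · x_0).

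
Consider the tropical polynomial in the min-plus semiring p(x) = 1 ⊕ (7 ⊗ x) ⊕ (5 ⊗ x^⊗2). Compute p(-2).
p(-2) = 1

A tropical monomial a ⊗ x^⊗i evaluates to a + i · x. Evaluating each term at x = -2:
  Term 0 contributes 1 + 0 · -2 = 1
  Term 1 contributes 7 + 1 · -2 = 5
  Term 2 contributes 5 + 2 · -2 = 1
p(-2) = ⊕ of these = min[1, 5, 1] = 1.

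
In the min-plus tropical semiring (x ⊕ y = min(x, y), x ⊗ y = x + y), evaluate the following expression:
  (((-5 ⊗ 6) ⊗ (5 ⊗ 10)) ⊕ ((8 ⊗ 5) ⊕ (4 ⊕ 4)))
(((-5 ⊗ 6) ⊗ (5 ⊗ 10)) ⊕ ((8 ⊗ 5) ⊕ (4 ⊕ 4))) = 4

Expand innermost to outermost. Recall ⊕ takes the minimum of its arguments and ⊗ takes their sum. Working out the expression (((-5 ⊗ 6) ⊗ (5 ⊗ 10)) ⊕ ((8 ⊗ 5) ⊕ (4 ⊕ 4))) gives 4.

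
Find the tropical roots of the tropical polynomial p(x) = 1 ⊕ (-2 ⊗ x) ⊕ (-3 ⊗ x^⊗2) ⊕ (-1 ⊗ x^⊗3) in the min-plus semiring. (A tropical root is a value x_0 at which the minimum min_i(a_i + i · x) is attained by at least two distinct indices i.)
Roots: {-2, 1, 3}

Each tropical root is a break point of the lower envelope of the lines y = a_i + i · x (there are 4 lines, with slopes 0, 1, ..., 3). Only the lines that attain the minimum somewhere contribute to roots; other lines are dominated. Here the surviving (envelope) indices are i = 3, i = 2, i = 1, i = 0.
Intersections between consecutive envelope lines give the roots: for adjacent envelope indices i < j the intersection is x = (a_i − a_j) / (j − i). Reading off the sorted break points: {-2, 1, 3}.
Verification: at each break x_0, at least two indices attain the minimum of min_i(a_i + i · x_0).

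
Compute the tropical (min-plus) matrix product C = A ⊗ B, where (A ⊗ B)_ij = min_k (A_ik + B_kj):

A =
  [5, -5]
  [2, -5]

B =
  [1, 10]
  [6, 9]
A ⊗ B =
  [1, 4]
  [1, 4]

Apply the min-plus product entry-by-entry:
  C[0][0] = min over k of (A[0][0] + B[0][0] = 5 + 1 = 6, A[0][1] + B[1][0] = -5 + 6 = 1) = 1 (attained at k = 1)
  C[0][1] = min over k of (A[0][0] + B[0][1] = 5 + 10 = 15, A[0][1] + B[1][1] = -5 + 9 = 4) = 4 (attained at k = 1)
  C[1][0] = min over k of (A[1][0] + B[0][0] = 2 + 1 = 3, A[1][1] + B[1][0] = -5 + 6 = 1) = 1 (attained at k = 1)
  C[1][1] = min over k of (A[1][0] + B[0][1] = 2 + 10 = 12, A[1][1] + B[1][1] = -5 + 9 = 4) = 4 (attained at k = 1)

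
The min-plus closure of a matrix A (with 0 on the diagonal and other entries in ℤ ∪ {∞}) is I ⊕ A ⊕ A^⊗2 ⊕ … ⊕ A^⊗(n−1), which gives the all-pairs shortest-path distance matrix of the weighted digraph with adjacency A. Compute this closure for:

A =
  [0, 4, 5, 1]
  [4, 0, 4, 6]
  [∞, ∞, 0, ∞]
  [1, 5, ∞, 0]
Closure =
  [0, 4, 5, 1]
  [4, 0, 4, 5]
  [∞, ∞, 0, ∞]
  [1, 5, 6, 0]

This is the Floyd-Warshall all-pairs shortest-path computation. For each intermediate vertex k = 0, 1, …, 3, update dist[i][j] ← min(dist[i][j], dist[i][k] + dist[k][j]). The final matrix gives, for each (i, j), the minimum total weight of any directed path from i to j (possibly empty when i = j).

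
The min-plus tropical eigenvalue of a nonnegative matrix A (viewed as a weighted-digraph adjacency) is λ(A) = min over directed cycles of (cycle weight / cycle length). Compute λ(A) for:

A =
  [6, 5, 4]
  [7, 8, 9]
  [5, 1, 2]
λ(A) = 2

Enumerate directed cycles and compute their means (weight / length). Sample:
  cycle 0 → 0: weight = 6, length = 1, mean = 6/1 ≈ 6.000
  cycle 1 → 1: weight = 8, length = 1, mean = 8/1 ≈ 8.000
  cycle 2 → 2: weight = 2, length = 1, mean = 2/1 ≈ 2.000
  cycle 0 → 1 → 0: weight = 12, length = 2, mean = 12/2 ≈ 6.000
  cycle 0 → 2 → 0: weight = 9, length = 2, mean = 9/2 ≈ 4.500
  cycle 1 → 0 → 1: weight = 12, length = 2, mean = 12/2 ≈ 6.000
Minimum mean = 2.000, attained e.g. along the cycle 2 → 2 with weight 2 and length 1. So λ(A) = 2/1 = 2.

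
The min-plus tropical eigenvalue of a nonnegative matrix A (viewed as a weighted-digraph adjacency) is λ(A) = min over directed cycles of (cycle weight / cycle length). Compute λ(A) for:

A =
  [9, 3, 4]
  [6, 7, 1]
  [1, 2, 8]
λ(A) = 3/2

Enumerate directed cycles and compute their means (weight / length). Sample:
  cycle 0 → 0: weight = 9, length = 1, mean = 9/1 ≈ 9.000
  cycle 1 → 1: weight = 7, length = 1, mean = 7/1 ≈ 7.000
  cycle 2 → 2: weight = 8, length = 1, mean = 8/1 ≈ 8.000
  cycle 0 → 1 → 0: weight = 9, length = 2, mean = 9/2 ≈ 4.500
  cycle 0 → 2 → 0: weight = 5, length = 2, mean = 5/2 ≈ 2.500
  cycle 1 → 0 → 1: weight = 9, length = 2, mean = 9/2 ≈ 4.500
Minimum mean = 1.500, attained e.g. along the cycle 1 → 2 → 1 with weight 3 and length 2. So λ(A) = 3/2 = 3/2.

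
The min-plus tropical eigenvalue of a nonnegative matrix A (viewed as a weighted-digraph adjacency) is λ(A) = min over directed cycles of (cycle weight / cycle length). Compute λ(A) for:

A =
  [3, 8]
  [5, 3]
λ(A) = 3

Enumerate directed cycles and compute their means (weight / length). Sample:
  cycle 0 → 0: weight = 3, length = 1, mean = 3/1 ≈ 3.000
  cycle 1 → 1: weight = 3, length = 1, mean = 3/1 ≈ 3.000
  cycle 0 → 1 → 0: weight = 13, length = 2, mean = 13/2 ≈ 6.500
  cycle 1 → 0 → 1: weight = 13, length = 2, mean = 13/2 ≈ 6.500
Minimum mean = 3.000, attained e.g. along the cycle 0 → 0 with weight 3 and length 1. So λ(A) = 3/1 = 3.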